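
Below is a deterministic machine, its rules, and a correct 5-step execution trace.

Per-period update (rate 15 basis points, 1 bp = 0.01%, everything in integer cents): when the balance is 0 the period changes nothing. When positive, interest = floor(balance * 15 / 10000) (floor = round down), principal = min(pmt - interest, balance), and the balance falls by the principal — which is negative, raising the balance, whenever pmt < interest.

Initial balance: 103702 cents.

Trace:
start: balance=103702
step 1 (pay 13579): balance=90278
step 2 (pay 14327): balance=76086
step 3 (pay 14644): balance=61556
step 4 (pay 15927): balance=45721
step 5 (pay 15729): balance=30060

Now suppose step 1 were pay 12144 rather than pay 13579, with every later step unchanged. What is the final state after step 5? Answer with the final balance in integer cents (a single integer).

31503

(re-executing from step 1 with the substitution; state before step 1: balance=103702)
step 1 (pay 12144): balance=91713
step 2 (pay 14327): balance=77523
step 3 (pay 14644): balance=62995
step 4 (pay 15927): balance=47162
step 5 (pay 15729): balance=31503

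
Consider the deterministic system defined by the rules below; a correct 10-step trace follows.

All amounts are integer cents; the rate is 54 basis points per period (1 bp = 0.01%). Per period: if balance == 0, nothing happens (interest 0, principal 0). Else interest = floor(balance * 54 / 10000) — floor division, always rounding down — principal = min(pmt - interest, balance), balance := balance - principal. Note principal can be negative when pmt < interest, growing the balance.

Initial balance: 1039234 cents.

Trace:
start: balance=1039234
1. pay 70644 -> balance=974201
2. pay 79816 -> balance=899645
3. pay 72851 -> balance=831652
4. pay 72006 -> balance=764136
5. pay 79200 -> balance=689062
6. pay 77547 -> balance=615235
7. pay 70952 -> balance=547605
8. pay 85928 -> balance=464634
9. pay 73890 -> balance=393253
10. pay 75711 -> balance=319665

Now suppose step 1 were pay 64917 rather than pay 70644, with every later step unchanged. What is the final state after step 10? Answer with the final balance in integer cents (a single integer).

325677

(re-executing from step 1 with the substitution; state before step 1: balance=1039234)
1. pay 64917 -> balance=979928
2. pay 79816 -> balance=905403
3. pay 72851 -> balance=837441
4. pay 72006 -> balance=769957
5. pay 79200 -> balance=694914
6. pay 77547 -> balance=621119
7. pay 70952 -> balance=553521
8. pay 85928 -> balance=470582
9. pay 73890 -> balance=399233
10. pay 75711 -> balance=325677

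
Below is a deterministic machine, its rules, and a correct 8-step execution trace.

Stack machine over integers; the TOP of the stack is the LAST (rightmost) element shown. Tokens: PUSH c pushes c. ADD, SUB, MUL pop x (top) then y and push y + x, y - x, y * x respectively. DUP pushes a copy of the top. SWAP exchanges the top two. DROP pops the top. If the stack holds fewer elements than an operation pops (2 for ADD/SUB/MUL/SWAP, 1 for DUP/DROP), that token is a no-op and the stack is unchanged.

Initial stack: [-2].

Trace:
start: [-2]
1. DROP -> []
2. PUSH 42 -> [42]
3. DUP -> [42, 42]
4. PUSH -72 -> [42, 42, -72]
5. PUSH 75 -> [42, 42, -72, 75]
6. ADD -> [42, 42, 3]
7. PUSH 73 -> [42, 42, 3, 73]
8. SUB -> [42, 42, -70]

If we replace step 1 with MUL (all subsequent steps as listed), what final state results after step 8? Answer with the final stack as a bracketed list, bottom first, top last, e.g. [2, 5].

(re-executing from step 1 with the substitution; state before step 1: [-2])
1. MUL -> [-2]
2. PUSH 42 -> [-2, 42]
3. DUP -> [-2, 42, 42]
4. PUSH -72 -> [-2, 42, 42, -72]
5. PUSH 75 -> [-2, 42, 42, -72, 75]
6. ADD -> [-2, 42, 42, 3]
7. PUSH 73 -> [-2, 42, 42, 3, 73]
8. SUB -> [-2, 42, 42, -70]

[-2, 42, 42, -70]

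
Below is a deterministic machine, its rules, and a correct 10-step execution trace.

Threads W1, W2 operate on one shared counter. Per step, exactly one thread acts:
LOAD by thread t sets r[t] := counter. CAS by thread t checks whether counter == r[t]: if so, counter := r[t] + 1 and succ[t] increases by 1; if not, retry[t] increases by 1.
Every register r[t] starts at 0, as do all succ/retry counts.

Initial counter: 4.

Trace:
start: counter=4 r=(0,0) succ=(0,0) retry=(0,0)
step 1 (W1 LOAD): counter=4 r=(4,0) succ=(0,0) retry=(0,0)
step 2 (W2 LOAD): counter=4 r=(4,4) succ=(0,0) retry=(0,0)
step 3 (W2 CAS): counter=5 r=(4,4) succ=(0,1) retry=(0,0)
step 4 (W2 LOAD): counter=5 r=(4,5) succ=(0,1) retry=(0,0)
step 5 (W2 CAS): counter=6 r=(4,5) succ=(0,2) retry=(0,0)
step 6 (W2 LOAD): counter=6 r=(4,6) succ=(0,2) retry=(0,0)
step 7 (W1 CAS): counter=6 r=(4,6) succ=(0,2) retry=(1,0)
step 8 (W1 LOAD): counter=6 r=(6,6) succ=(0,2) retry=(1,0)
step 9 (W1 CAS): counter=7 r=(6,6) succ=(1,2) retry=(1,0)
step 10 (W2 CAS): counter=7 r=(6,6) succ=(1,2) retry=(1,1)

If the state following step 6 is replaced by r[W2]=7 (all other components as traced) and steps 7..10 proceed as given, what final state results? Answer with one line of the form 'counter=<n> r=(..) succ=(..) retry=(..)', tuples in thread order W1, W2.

state after step 6 := counter=6 r=(4,7) succ=(0,2) retry=(0,0)
step 7 (W1 CAS): counter=6 r=(4,7) succ=(0,2) retry=(1,0)
step 8 (W1 LOAD): counter=6 r=(6,7) succ=(0,2) retry=(1,0)
step 9 (W1 CAS): counter=7 r=(6,7) succ=(1,2) retry=(1,0)
step 10 (W2 CAS): counter=8 r=(6,7) succ=(1,3) retry=(1,0)

counter=8 r=(6,7) succ=(1,3) retry=(1,0)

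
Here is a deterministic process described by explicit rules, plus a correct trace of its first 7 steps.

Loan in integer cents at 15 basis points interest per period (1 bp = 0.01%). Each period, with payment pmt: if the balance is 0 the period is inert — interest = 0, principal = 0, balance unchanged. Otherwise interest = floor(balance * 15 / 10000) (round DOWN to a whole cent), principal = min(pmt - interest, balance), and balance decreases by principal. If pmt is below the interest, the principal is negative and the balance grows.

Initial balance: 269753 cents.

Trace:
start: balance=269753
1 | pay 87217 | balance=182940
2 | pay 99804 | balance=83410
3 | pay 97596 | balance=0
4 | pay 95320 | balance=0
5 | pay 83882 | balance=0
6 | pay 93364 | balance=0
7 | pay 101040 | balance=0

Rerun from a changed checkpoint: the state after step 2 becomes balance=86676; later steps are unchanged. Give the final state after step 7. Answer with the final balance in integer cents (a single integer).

0

state after step 2 := balance=86676
3 | pay 97596 | balance=0
4 | pay 95320 | balance=0
5 | pay 83882 | balance=0
6 | pay 93364 | balance=0
7 | pay 101040 | balance=0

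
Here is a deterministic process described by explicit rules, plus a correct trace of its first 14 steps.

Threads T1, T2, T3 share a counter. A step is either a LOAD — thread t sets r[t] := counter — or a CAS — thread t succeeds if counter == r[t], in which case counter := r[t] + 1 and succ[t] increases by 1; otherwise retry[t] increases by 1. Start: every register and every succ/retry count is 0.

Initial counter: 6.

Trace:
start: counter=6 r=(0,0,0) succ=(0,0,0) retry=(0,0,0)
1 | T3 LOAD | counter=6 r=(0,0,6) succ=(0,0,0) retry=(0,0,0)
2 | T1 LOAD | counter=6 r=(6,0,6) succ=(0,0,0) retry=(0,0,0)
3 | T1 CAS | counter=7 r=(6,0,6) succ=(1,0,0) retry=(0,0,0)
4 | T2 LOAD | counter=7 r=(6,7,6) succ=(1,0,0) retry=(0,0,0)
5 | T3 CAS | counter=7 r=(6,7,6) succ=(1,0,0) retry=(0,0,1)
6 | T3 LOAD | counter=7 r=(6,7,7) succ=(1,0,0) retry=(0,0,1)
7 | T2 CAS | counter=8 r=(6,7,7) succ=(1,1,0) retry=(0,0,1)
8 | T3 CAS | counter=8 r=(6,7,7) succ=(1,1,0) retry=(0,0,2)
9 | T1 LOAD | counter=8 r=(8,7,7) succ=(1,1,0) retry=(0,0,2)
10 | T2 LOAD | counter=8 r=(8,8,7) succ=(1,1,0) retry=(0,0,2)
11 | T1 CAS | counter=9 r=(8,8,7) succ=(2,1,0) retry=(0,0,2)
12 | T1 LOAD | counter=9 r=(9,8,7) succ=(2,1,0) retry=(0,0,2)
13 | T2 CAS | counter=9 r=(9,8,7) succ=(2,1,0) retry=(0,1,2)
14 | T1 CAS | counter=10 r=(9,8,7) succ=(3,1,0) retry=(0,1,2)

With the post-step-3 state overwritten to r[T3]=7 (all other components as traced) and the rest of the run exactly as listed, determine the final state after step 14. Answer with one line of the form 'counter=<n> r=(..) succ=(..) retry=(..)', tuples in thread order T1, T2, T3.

counter=11 r=(10,9,8) succ=(3,0,2) retry=(0,2,0)

state after step 3 := counter=7 r=(6,0,7) succ=(1,0,0) retry=(0,0,0)
4 | T2 LOAD | counter=7 r=(6,7,7) succ=(1,0,0) retry=(0,0,0)
5 | T3 CAS | counter=8 r=(6,7,7) succ=(1,0,1) retry=(0,0,0)
6 | T3 LOAD | counter=8 r=(6,7,8) succ=(1,0,1) retry=(0,0,0)
7 | T2 CAS | counter=8 r=(6,7,8) succ=(1,0,1) retry=(0,1,0)
8 | T3 CAS | counter=9 r=(6,7,8) succ=(1,0,2) retry=(0,1,0)
9 | T1 LOAD | counter=9 r=(9,7,8) succ=(1,0,2) retry=(0,1,0)
10 | T2 LOAD | counter=9 r=(9,9,8) succ=(1,0,2) retry=(0,1,0)
11 | T1 CAS | counter=10 r=(9,9,8) succ=(2,0,2) retry=(0,1,0)
12 | T1 LOAD | counter=10 r=(10,9,8) succ=(2,0,2) retry=(0,1,0)
13 | T2 CAS | counter=10 r=(10,9,8) succ=(2,0,2) retry=(0,2,0)
14 | T1 CAS | counter=11 r=(10,9,8) succ=(3,0,2) retry=(0,2,0)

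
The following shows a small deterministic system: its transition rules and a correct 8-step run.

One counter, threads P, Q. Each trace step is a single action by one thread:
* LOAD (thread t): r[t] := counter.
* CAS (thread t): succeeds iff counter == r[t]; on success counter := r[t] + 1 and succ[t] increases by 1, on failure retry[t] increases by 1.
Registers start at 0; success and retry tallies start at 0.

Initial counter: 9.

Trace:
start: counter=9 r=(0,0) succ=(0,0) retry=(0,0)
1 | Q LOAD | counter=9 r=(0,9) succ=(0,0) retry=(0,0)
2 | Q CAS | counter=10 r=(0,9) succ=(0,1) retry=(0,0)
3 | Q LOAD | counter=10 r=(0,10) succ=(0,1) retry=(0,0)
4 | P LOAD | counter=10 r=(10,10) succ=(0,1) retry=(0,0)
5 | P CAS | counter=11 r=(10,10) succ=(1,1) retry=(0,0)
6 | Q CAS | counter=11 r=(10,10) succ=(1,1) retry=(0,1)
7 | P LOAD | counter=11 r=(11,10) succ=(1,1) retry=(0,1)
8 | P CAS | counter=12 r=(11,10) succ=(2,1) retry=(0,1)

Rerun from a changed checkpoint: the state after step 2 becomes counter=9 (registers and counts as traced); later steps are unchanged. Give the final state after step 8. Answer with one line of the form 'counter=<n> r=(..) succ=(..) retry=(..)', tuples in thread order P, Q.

counter=11 r=(10,9) succ=(2,1) retry=(0,1)

state after step 2 := counter=9 r=(0,9) succ=(0,1) retry=(0,0)
3 | Q LOAD | counter=9 r=(0,9) succ=(0,1) retry=(0,0)
4 | P LOAD | counter=9 r=(9,9) succ=(0,1) retry=(0,0)
5 | P CAS | counter=10 r=(9,9) succ=(1,1) retry=(0,0)
6 | Q CAS | counter=10 r=(9,9) succ=(1,1) retry=(0,1)
7 | P LOAD | counter=10 r=(10,9) succ=(1,1) retry=(0,1)
8 | P CAS | counter=11 r=(10,9) succ=(2,1) retry=(0,1)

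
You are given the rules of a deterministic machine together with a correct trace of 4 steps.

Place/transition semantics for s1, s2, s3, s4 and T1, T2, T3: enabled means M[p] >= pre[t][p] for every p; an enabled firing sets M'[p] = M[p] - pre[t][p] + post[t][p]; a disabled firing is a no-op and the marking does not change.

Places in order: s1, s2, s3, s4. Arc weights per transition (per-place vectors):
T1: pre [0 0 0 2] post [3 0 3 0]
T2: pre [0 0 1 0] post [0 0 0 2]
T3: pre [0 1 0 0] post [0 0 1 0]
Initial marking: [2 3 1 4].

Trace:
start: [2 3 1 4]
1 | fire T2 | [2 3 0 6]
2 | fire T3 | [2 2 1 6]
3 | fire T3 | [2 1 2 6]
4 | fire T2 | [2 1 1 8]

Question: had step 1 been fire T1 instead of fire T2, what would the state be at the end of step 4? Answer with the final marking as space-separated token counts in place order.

(re-executing from step 1 with the substitution; state before step 1: [2 3 1 4])
1 | fire T1 | [5 3 4 2]
2 | fire T3 | [5 2 5 2]
3 | fire T3 | [5 1 6 2]
4 | fire T2 | [5 1 5 4]

5 1 5 4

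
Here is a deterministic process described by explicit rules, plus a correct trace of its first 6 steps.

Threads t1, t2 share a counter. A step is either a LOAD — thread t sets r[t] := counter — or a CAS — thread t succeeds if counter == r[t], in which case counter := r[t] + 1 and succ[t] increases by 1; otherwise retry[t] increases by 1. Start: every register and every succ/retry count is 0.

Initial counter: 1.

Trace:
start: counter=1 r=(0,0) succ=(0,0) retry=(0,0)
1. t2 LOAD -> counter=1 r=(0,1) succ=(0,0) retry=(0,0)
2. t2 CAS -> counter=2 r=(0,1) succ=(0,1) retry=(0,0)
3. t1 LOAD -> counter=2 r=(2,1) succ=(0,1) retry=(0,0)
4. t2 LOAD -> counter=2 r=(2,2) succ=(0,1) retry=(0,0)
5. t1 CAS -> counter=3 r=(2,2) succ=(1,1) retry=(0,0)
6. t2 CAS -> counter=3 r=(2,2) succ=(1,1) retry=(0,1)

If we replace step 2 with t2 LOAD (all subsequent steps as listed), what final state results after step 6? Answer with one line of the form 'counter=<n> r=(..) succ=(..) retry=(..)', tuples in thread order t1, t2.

counter=2 r=(1,1) succ=(1,0) retry=(0,1)

(re-executing from step 2 with the substitution; state before step 2: counter=1 r=(0,1) succ=(0,0) retry=(0,0))
2. t2 LOAD -> counter=1 r=(0,1) succ=(0,0) retry=(0,0)
3. t1 LOAD -> counter=1 r=(1,1) succ=(0,0) retry=(0,0)
4. t2 LOAD -> counter=1 r=(1,1) succ=(0,0) retry=(0,0)
5. t1 CAS -> counter=2 r=(1,1) succ=(1,0) retry=(0,0)
6. t2 CAS -> counter=2 r=(1,1) succ=(1,0) retry=(0,1)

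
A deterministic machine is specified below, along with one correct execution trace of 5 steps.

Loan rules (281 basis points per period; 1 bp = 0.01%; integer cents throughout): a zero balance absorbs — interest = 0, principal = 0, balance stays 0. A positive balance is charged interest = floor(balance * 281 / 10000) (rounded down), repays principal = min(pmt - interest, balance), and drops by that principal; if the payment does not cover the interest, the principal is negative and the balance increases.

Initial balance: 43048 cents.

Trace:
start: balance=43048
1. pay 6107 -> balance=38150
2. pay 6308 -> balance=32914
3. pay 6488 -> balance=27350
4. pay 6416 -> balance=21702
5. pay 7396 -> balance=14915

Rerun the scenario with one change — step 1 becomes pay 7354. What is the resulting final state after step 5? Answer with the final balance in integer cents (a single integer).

(re-executing from step 1 with the substitution; state before step 1: balance=43048)
1. pay 7354 -> balance=36903
2. pay 6308 -> balance=31631
3. pay 6488 -> balance=26031
4. pay 6416 -> balance=20346
5. pay 7396 -> balance=13521

13521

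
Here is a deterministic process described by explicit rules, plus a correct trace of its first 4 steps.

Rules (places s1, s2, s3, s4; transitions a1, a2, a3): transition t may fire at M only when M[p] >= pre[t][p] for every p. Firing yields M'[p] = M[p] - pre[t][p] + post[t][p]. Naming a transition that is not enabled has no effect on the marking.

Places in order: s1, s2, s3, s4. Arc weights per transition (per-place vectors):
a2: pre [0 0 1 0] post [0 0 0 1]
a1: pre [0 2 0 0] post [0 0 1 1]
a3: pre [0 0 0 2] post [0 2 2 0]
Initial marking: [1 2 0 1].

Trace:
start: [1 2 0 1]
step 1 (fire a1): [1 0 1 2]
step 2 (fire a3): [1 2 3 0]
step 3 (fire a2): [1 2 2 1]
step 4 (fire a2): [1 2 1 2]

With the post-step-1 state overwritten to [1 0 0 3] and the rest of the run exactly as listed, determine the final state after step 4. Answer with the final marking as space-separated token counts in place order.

1 2 0 3

state after step 1 := [1 0 0 3]
step 2 (fire a3): [1 2 2 1]
step 3 (fire a2): [1 2 1 2]
step 4 (fire a2): [1 2 0 3]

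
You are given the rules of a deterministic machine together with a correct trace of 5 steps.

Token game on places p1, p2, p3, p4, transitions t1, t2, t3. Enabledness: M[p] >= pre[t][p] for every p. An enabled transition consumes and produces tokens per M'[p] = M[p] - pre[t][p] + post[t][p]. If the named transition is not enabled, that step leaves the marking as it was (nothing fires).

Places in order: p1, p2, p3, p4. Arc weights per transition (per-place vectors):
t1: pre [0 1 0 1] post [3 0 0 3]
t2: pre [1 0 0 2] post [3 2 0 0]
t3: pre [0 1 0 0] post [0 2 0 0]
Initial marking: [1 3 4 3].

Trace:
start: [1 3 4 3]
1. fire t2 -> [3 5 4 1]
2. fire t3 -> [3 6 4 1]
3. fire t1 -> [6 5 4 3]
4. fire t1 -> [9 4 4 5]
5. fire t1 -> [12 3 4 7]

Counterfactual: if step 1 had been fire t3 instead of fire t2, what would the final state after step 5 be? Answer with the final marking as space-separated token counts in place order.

(re-executing from step 1 with the substitution; state before step 1: [1 3 4 3])
1. fire t3 -> [1 4 4 3]
2. fire t3 -> [1 5 4 3]
3. fire t1 -> [4 4 4 5]
4. fire t1 -> [7 3 4 7]
5. fire t1 -> [10 2 4 9]

10 2 4 9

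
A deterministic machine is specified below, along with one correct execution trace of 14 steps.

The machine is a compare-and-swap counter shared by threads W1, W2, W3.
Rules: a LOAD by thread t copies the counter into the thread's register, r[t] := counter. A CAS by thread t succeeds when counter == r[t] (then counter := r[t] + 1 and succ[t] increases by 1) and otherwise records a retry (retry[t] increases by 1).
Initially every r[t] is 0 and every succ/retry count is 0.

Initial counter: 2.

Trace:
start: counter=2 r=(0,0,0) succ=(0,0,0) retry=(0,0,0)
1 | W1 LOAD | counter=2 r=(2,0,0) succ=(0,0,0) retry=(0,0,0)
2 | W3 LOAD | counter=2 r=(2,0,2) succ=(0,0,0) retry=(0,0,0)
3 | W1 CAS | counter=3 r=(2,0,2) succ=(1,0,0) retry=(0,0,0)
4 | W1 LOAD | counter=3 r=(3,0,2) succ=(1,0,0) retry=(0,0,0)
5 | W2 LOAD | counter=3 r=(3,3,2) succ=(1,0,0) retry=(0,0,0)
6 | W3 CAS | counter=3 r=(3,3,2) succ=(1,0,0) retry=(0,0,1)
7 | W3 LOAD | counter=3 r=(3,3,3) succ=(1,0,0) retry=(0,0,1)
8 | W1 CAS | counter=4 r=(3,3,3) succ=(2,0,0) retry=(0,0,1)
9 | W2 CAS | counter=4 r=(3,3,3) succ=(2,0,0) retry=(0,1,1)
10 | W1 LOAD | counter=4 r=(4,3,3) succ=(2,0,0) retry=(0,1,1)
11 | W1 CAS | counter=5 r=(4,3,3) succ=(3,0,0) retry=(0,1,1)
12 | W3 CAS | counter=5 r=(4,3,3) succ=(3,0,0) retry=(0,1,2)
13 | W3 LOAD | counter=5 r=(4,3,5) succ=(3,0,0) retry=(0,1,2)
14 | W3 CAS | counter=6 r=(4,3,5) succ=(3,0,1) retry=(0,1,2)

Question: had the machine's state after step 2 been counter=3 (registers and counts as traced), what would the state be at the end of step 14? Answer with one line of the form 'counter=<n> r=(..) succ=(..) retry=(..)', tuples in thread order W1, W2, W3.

counter=6 r=(4,3,5) succ=(2,0,1) retry=(1,1,2)

state after step 2 := counter=3 r=(2,0,2) succ=(0,0,0) retry=(0,0,0)
3 | W1 CAS | counter=3 r=(2,0,2) succ=(0,0,0) retry=(1,0,0)
4 | W1 LOAD | counter=3 r=(3,0,2) succ=(0,0,0) retry=(1,0,0)
5 | W2 LOAD | counter=3 r=(3,3,2) succ=(0,0,0) retry=(1,0,0)
6 | W3 CAS | counter=3 r=(3,3,2) succ=(0,0,0) retry=(1,0,1)
7 | W3 LOAD | counter=3 r=(3,3,3) succ=(0,0,0) retry=(1,0,1)
8 | W1 CAS | counter=4 r=(3,3,3) succ=(1,0,0) retry=(1,0,1)
9 | W2 CAS | counter=4 r=(3,3,3) succ=(1,0,0) retry=(1,1,1)
10 | W1 LOAD | counter=4 r=(4,3,3) succ=(1,0,0) retry=(1,1,1)
11 | W1 CAS | counter=5 r=(4,3,3) succ=(2,0,0) retry=(1,1,1)
12 | W3 CAS | counter=5 r=(4,3,3) succ=(2,0,0) retry=(1,1,2)
13 | W3 LOAD | counter=5 r=(4,3,5) succ=(2,0,0) retry=(1,1,2)
14 | W3 CAS | counter=6 r=(4,3,5) succ=(2,0,1) retry=(1,1,2)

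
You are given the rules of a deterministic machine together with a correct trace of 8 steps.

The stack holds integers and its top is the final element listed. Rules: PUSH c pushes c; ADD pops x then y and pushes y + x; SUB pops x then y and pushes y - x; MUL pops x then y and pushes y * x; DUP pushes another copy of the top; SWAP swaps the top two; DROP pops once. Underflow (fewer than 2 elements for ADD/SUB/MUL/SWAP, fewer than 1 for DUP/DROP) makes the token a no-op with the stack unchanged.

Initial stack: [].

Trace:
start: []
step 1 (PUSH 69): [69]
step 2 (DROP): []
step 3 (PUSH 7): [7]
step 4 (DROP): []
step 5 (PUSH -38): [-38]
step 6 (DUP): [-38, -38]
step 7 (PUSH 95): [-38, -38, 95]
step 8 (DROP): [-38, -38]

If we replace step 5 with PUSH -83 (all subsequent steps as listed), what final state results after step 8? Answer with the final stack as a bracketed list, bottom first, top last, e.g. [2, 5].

(re-executing from step 5 with the substitution; state before step 5: [])
step 5 (PUSH -83): [-83]
step 6 (DUP): [-83, -83]
step 7 (PUSH 95): [-83, -83, 95]
step 8 (DROP): [-83, -83]

[-83, -83]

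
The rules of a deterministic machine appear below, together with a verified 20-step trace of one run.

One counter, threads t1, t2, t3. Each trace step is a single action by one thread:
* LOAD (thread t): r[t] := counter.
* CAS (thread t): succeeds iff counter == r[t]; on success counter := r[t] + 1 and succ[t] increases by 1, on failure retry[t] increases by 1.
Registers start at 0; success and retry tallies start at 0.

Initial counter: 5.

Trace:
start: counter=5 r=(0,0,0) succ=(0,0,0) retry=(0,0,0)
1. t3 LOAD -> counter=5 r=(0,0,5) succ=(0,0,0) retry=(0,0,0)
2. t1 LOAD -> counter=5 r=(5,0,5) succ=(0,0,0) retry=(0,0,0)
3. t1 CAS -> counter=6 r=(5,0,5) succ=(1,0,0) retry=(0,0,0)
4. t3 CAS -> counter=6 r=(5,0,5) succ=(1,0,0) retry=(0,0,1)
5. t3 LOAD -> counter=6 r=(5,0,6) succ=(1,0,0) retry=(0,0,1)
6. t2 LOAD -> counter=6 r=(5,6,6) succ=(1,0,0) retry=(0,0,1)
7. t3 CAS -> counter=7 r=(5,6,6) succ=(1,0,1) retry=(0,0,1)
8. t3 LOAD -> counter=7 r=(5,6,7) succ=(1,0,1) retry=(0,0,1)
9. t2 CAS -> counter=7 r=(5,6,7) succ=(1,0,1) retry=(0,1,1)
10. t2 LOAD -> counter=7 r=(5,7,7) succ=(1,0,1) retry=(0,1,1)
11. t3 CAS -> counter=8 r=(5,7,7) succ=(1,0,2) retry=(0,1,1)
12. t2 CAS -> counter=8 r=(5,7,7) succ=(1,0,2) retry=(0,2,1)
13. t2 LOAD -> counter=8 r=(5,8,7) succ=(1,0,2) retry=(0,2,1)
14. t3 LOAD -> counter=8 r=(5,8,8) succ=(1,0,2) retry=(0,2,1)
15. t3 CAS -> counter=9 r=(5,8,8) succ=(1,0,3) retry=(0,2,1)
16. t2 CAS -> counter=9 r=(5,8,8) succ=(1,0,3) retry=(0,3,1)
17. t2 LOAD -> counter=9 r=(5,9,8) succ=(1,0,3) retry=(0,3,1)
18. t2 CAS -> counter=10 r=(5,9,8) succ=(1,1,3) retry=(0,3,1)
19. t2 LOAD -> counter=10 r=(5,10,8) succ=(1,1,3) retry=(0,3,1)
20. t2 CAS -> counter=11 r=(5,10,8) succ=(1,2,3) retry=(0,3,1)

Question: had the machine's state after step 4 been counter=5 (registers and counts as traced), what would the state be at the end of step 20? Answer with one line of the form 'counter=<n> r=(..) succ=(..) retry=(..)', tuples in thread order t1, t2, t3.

state after step 4 := counter=5 r=(5,0,5) succ=(1,0,0) retry=(0,0,1)
5. t3 LOAD -> counter=5 r=(5,0,5) succ=(1,0,0) retry=(0,0,1)
6. t2 LOAD -> counter=5 r=(5,5,5) succ=(1,0,0) retry=(0,0,1)
7. t3 CAS -> counter=6 r=(5,5,5) succ=(1,0,1) retry=(0,0,1)
8. t3 LOAD -> counter=6 r=(5,5,6) succ=(1,0,1) retry=(0,0,1)
9. t2 CAS -> counter=6 r=(5,5,6) succ=(1,0,1) retry=(0,1,1)
10. t2 LOAD -> counter=6 r=(5,6,6) succ=(1,0,1) retry=(0,1,1)
11. t3 CAS -> counter=7 r=(5,6,6) succ=(1,0,2) retry=(0,1,1)
12. t2 CAS -> counter=7 r=(5,6,6) succ=(1,0,2) retry=(0,2,1)
13. t2 LOAD -> counter=7 r=(5,7,6) succ=(1,0,2) retry=(0,2,1)
14. t3 LOAD -> counter=7 r=(5,7,7) succ=(1,0,2) retry=(0,2,1)
15. t3 CAS -> counter=8 r=(5,7,7) succ=(1,0,3) retry=(0,2,1)
16. t2 CAS -> counter=8 r=(5,7,7) succ=(1,0,3) retry=(0,3,1)
17. t2 LOAD -> counter=8 r=(5,8,7) succ=(1,0,3) retry=(0,3,1)
18. t2 CAS -> counter=9 r=(5,8,7) succ=(1,1,3) retry=(0,3,1)
19. t2 LOAD -> counter=9 r=(5,9,7) succ=(1,1,3) retry=(0,3,1)
20. t2 CAS -> counter=10 r=(5,9,7) succ=(1,2,3) retry=(0,3,1)

counter=10 r=(5,9,7) succ=(1,2,3) retry=(0,3,1)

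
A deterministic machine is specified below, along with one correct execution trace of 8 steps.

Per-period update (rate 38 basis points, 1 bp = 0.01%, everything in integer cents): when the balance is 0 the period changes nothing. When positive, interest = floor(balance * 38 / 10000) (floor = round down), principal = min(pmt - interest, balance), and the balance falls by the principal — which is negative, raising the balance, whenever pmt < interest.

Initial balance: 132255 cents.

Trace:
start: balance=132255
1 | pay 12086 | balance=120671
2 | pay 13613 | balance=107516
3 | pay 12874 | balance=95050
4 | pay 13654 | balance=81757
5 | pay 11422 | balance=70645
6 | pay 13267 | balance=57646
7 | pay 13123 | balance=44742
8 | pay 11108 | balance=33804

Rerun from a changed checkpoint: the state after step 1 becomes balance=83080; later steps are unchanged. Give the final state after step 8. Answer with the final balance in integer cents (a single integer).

state after step 1 := balance=83080
2 | pay 13613 | balance=69782
3 | pay 12874 | balance=57173
4 | pay 13654 | balance=43736
5 | pay 11422 | balance=32480
6 | pay 13267 | balance=19336
7 | pay 13123 | balance=6286
8 | pay 11108 | balance=0

0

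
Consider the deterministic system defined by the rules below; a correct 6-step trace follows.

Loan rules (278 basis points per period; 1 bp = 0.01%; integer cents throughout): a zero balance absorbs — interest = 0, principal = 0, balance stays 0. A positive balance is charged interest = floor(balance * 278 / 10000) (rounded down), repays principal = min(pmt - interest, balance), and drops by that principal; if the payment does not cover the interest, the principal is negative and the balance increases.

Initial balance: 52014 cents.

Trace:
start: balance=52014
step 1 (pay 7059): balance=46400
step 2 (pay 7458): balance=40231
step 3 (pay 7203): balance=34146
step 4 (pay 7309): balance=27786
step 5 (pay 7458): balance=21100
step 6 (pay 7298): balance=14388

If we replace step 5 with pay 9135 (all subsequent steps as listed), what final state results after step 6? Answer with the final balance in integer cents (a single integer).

12664

(re-executing from step 5 with the substitution; state before step 5: balance=27786)
step 5 (pay 9135): balance=19423
step 6 (pay 7298): balance=12664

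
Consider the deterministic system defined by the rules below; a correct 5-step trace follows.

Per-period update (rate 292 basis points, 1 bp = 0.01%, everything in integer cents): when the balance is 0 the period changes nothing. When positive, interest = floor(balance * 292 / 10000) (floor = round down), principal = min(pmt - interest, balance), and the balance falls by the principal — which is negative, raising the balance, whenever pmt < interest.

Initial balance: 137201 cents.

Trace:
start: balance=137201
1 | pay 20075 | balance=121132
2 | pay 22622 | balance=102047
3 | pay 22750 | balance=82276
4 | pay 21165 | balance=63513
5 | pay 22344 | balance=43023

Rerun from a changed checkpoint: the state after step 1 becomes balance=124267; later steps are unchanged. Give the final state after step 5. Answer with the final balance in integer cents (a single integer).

46540

state after step 1 := balance=124267
2 | pay 22622 | balance=105273
3 | pay 22750 | balance=85596
4 | pay 21165 | balance=66930
5 | pay 22344 | balance=46540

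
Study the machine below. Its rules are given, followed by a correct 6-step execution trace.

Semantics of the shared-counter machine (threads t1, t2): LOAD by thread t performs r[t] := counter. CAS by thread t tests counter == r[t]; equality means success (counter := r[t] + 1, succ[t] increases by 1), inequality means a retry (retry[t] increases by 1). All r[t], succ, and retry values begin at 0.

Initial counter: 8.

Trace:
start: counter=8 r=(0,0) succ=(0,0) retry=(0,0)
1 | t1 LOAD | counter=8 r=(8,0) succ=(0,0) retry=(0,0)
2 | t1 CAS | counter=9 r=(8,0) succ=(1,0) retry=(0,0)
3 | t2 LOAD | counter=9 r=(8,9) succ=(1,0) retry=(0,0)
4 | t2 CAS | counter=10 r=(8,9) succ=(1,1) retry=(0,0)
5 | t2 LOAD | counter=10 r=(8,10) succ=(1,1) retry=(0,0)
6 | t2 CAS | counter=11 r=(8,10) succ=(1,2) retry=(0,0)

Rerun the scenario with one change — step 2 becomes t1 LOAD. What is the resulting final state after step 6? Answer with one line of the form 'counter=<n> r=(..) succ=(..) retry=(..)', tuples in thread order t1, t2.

(re-executing from step 2 with the substitution; state before step 2: counter=8 r=(8,0) succ=(0,0) retry=(0,0))
2 | t1 LOAD | counter=8 r=(8,0) succ=(0,0) retry=(0,0)
3 | t2 LOAD | counter=8 r=(8,8) succ=(0,0) retry=(0,0)
4 | t2 CAS | counter=9 r=(8,8) succ=(0,1) retry=(0,0)
5 | t2 LOAD | counter=9 r=(8,9) succ=(0,1) retry=(0,0)
6 | t2 CAS | counter=10 r=(8,9) succ=(0,2) retry=(0,0)

counter=10 r=(8,9) succ=(0,2) retry=(0,0)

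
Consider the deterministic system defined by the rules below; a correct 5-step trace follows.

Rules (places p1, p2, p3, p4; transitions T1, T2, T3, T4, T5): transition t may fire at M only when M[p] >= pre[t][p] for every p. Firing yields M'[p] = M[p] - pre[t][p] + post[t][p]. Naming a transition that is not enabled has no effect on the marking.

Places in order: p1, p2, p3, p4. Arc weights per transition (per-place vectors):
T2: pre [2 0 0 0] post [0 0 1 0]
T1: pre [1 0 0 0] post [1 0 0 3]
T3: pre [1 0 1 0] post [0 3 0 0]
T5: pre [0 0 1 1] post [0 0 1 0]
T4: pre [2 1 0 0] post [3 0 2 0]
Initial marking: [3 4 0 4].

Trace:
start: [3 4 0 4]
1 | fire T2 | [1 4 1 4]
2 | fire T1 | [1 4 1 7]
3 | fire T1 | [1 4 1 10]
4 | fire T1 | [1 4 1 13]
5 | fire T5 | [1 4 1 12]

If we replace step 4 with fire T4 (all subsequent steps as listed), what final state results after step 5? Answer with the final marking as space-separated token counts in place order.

(re-executing from step 4 with the substitution; state before step 4: [1 4 1 10])
4 | fire T4 | [1 4 1 10]
5 | fire T5 | [1 4 1 9]

1 4 1 9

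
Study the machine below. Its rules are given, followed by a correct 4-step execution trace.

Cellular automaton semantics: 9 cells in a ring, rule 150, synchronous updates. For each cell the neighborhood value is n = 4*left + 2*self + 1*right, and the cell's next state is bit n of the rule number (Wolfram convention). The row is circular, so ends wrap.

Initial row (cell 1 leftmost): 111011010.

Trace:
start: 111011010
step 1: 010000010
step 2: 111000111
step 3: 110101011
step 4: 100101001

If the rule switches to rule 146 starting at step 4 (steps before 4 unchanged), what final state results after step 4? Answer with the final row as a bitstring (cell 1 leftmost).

(re-executing step 4 under rule 146; state before step 4: 110101011)
step 4: 100000001

100000001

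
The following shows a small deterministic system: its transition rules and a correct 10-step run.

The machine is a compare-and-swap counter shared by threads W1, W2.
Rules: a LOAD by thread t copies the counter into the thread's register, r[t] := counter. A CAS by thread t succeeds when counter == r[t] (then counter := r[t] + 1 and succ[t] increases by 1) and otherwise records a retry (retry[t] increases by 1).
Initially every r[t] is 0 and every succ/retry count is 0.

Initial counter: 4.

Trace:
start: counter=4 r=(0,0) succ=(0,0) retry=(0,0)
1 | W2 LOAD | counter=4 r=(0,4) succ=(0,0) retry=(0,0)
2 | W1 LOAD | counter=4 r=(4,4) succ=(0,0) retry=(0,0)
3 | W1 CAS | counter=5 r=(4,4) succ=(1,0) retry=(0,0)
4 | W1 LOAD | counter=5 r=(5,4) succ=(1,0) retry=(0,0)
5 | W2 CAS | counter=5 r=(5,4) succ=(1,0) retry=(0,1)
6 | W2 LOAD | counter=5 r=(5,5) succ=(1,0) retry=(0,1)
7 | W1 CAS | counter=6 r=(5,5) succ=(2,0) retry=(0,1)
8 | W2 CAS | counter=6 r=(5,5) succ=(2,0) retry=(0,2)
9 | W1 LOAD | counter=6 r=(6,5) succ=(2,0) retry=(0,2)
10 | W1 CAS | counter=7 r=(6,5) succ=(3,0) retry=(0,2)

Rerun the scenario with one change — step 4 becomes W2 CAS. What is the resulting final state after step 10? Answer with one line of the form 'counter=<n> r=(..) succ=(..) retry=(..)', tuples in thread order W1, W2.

(re-executing from step 4 with the substitution; state before step 4: counter=5 r=(4,4) succ=(1,0) retry=(0,0))
4 | W2 CAS | counter=5 r=(4,4) succ=(1,0) retry=(0,1)
5 | W2 CAS | counter=5 r=(4,4) succ=(1,0) retry=(0,2)
6 | W2 LOAD | counter=5 r=(4,5) succ=(1,0) retry=(0,2)
7 | W1 CAS | counter=5 r=(4,5) succ=(1,0) retry=(1,2)
8 | W2 CAS | counter=6 r=(4,5) succ=(1,1) retry=(1,2)
9 | W1 LOAD | counter=6 r=(6,5) succ=(1,1) retry=(1,2)
10 | W1 CAS | counter=7 r=(6,5) succ=(2,1) retry=(1,2)

counter=7 r=(6,5) succ=(2,1) retry=(1,2)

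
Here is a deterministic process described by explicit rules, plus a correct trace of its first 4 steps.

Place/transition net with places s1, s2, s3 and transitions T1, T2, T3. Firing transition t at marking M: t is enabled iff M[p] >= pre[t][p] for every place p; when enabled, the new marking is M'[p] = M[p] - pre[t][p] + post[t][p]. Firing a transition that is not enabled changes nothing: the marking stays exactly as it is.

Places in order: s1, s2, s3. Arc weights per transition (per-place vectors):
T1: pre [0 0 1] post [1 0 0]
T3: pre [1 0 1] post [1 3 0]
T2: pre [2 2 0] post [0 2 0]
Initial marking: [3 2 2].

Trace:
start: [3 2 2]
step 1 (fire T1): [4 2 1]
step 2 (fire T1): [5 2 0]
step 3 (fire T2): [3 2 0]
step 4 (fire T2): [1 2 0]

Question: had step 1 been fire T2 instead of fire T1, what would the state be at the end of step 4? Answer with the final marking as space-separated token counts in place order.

(re-executing from step 1 with the substitution; state before step 1: [3 2 2])
step 1 (fire T2): [1 2 2]
step 2 (fire T1): [2 2 1]
step 3 (fire T2): [0 2 1]
step 4 (fire T2): [0 2 1]

0 2 1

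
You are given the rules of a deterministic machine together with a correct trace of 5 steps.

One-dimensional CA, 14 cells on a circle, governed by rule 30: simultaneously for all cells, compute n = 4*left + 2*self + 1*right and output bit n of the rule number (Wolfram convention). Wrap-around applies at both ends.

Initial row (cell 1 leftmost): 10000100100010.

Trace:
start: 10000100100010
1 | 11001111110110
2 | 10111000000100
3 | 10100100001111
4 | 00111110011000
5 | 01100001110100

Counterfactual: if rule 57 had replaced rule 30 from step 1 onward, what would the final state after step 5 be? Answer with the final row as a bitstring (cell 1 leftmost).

10101001001010

(re-executing steps 1..5 under rule 57; state before step 1: 10000100100010)
1 | 01110010011001
2 | 11001001010100
3 | 10100100101010
4 | 01010010010101
5 | 10101001001010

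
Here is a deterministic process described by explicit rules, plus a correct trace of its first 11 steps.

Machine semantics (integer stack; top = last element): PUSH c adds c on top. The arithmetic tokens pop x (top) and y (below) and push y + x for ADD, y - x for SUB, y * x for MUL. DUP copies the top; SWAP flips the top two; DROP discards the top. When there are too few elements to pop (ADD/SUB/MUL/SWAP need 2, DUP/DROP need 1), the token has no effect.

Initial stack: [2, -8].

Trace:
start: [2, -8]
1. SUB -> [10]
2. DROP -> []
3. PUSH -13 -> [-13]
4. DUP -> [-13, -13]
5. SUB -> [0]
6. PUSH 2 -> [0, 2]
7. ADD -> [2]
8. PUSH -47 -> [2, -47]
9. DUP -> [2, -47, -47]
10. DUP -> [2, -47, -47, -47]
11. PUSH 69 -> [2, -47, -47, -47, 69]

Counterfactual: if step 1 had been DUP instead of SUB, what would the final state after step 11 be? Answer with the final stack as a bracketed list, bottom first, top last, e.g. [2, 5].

[2, -8, 2, -47, -47, -47, 69]

(re-executing from step 1 with the substitution; state before step 1: [2, -8])
1. DUP -> [2, -8, -8]
2. DROP -> [2, -8]
3. PUSH -13 -> [2, -8, -13]
4. DUP -> [2, -8, -13, -13]
5. SUB -> [2, -8, 0]
6. PUSH 2 -> [2, -8, 0, 2]
7. ADD -> [2, -8, 2]
8. PUSH -47 -> [2, -8, 2, -47]
9. DUP -> [2, -8, 2, -47, -47]
10. DUP -> [2, -8, 2, -47, -47, -47]
11. PUSH 69 -> [2, -8, 2, -47, -47, -47, 69]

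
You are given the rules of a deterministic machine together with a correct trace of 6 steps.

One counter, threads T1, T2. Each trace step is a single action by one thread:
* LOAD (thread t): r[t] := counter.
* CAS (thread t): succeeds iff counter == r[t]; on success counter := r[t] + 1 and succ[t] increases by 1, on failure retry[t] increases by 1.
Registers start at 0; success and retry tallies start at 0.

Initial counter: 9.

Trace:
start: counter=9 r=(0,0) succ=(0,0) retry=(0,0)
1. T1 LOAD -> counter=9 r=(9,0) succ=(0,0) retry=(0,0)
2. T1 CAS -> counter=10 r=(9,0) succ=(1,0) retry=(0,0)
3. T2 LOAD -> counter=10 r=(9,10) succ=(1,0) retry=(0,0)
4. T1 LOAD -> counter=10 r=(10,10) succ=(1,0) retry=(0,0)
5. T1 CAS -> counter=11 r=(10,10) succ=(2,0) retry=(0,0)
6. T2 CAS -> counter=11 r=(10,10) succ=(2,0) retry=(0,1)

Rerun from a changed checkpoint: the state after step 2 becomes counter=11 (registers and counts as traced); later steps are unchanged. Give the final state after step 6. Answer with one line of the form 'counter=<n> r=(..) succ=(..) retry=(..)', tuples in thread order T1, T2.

counter=12 r=(11,11) succ=(2,0) retry=(0,1)

state after step 2 := counter=11 r=(9,0) succ=(1,0) retry=(0,0)
3. T2 LOAD -> counter=11 r=(9,11) succ=(1,0) retry=(0,0)
4. T1 LOAD -> counter=11 r=(11,11) succ=(1,0) retry=(0,0)
5. T1 CAS -> counter=12 r=(11,11) succ=(2,0) retry=(0,0)
6. T2 CAS -> counter=12 r=(11,11) succ=(2,0) retry=(0,1)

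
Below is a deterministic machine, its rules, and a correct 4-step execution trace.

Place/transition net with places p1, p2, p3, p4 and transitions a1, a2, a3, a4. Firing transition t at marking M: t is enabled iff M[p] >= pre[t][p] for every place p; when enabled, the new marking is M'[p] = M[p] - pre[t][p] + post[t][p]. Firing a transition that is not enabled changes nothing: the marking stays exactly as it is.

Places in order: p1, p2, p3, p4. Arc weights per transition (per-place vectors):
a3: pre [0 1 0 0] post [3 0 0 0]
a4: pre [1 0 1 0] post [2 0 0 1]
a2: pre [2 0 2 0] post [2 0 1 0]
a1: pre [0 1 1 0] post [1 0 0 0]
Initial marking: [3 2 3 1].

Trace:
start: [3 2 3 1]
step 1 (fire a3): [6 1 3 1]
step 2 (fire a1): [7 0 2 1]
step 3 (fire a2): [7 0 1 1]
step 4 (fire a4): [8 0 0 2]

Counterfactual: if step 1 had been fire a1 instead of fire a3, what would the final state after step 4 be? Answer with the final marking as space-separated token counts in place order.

(re-executing from step 1 with the substitution; state before step 1: [3 2 3 1])
step 1 (fire a1): [4 1 2 1]
step 2 (fire a1): [5 0 1 1]
step 3 (fire a2): [5 0 1 1]
step 4 (fire a4): [6 0 0 2]

6 0 0 2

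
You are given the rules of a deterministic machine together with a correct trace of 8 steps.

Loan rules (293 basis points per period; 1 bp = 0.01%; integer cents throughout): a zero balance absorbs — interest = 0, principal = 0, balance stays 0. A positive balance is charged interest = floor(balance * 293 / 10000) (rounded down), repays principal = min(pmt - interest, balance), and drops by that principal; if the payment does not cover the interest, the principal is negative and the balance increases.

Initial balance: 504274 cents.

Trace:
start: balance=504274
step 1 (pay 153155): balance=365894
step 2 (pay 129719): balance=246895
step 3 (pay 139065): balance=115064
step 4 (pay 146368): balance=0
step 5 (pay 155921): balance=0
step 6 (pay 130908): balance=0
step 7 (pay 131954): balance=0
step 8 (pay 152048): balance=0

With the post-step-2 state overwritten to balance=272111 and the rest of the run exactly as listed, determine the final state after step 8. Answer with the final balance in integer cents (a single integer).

0

state after step 2 := balance=272111
step 3 (pay 139065): balance=141018
step 4 (pay 146368): balance=0
step 5 (pay 155921): balance=0
step 6 (pay 130908): balance=0
step 7 (pay 131954): balance=0
step 8 (pay 152048): balance=0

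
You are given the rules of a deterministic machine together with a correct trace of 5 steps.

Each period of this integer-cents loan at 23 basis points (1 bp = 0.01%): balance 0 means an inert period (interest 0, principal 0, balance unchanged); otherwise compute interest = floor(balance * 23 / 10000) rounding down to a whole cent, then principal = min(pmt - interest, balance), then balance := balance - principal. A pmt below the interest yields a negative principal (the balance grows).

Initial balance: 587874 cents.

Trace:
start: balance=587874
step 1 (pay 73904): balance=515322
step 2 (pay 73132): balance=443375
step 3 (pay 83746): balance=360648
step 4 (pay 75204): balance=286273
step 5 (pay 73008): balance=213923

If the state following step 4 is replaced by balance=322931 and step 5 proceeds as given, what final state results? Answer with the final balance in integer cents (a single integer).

250665

state after step 4 := balance=322931
step 5 (pay 73008): balance=250665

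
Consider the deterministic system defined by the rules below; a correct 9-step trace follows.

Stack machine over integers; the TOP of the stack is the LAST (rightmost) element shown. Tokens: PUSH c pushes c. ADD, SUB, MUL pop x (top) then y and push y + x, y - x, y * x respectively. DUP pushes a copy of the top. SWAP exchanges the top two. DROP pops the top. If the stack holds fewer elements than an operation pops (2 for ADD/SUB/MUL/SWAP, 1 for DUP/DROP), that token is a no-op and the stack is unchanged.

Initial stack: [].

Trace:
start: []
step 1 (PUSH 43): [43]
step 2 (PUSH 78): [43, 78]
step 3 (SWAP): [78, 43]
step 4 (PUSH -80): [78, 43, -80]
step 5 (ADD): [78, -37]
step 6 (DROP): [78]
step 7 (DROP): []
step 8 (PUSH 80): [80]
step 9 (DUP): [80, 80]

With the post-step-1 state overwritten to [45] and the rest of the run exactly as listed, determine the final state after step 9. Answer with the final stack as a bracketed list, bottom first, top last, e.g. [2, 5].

[80, 80]

state after step 1 := [45]
step 2 (PUSH 78): [45, 78]
step 3 (SWAP): [78, 45]
step 4 (PUSH -80): [78, 45, -80]
step 5 (ADD): [78, -35]
step 6 (DROP): [78]
step 7 (DROP): []
step 8 (PUSH 80): [80]
step 9 (DUP): [80, 80]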